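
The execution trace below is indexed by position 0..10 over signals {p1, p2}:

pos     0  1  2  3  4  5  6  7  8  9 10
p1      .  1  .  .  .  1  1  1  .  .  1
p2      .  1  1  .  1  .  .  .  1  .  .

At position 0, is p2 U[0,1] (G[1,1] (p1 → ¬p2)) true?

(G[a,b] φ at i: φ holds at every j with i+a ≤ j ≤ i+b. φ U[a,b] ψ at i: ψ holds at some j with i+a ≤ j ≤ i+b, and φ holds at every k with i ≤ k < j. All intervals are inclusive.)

Need some j in [0,1] with G[1,1] (p1 → ¬p2), and p2 at every k in [0,j-1].
  j=0: G[1,1] (p1 → ¬p2) — fails at 1.
  j=1: G[1,1] (p1 → ¬p2) holds, but p2 fails at k=0 → not this j.
No j in the window works → until fails.

No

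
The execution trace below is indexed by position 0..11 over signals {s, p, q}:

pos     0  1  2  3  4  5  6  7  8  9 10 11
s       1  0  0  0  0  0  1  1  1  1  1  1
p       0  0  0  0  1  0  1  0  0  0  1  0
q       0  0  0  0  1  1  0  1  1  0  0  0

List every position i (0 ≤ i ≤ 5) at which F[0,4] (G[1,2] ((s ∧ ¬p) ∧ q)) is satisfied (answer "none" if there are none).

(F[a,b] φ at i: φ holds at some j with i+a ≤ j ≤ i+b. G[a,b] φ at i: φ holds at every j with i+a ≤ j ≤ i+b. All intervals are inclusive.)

Evaluate at each i in [0,5]:
  i=0: ✗ (none in [0,4])
  i=1: ✗ (none in [1,5])
  i=2: ✓ (witness j=6)
  i=3: ✓ (witness j=6)
  i=4: ✓ (witness j=6)
  i=5: ✓ (witness j=6)

2, 3, 4, 5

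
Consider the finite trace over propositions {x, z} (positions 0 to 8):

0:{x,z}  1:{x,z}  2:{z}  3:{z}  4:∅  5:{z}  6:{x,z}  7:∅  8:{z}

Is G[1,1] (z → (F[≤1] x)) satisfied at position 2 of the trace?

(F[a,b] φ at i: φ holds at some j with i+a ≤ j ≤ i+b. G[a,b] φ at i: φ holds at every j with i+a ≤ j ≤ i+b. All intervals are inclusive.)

Check (z → (F[≤1] x)) at every j in [3,3]:
  j=3: antecedent true; consequent fails (none in [3,4]) → ✗
Fails at j=3 → formula fails.

No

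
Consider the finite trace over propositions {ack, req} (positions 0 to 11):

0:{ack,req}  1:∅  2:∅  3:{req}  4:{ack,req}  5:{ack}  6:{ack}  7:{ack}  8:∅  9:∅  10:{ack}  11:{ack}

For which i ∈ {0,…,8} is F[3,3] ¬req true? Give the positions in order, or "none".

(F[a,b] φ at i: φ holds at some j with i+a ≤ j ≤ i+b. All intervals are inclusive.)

Evaluate at each i in [0,8]:
  i=0: ✗ (none in [3,3])
  i=1: ✗ (none in [4,4])
  i=2: ✓ (witness j=5)
  i=3: ✓ (witness j=6)
  i=4: ✓ (witness j=7)
  i=5: ✓ (witness j=8)
  i=6: ✓ (witness j=9)
  i=7: ✓ (witness j=10)
  i=8: ✓ (witness j=11)

2, 3, 4, 5, 6, 7, 8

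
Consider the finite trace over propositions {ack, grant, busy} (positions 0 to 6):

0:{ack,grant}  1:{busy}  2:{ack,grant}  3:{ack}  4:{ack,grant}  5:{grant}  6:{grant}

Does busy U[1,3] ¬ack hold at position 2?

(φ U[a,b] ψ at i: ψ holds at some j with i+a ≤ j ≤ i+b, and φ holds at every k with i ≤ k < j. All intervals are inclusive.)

Need some j in [3,5] with ¬ack, and busy at every k in [2,j-1].
  j=3: ¬ack false.
  j=4: ¬ack false.
  j=5: ¬ack holds, but busy fails at k=2 → not this j.
No j in the window works → until fails.

False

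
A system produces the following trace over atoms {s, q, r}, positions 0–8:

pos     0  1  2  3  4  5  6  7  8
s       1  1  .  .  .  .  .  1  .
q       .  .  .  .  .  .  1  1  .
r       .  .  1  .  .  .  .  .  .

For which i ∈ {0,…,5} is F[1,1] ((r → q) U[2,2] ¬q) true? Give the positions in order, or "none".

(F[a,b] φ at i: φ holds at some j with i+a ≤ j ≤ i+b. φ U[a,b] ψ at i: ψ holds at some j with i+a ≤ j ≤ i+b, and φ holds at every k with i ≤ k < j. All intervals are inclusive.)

2, 5

Evaluate at each i in [0,5]:
  i=0: ✗ (none in [1,1])
  i=1: ✗ (none in [2,2])
  i=2: ✓ (witness j=3)
  i=3: ✗ (none in [4,4])
  i=4: ✗ (none in [5,5])
  i=5: ✓ (witness j=6)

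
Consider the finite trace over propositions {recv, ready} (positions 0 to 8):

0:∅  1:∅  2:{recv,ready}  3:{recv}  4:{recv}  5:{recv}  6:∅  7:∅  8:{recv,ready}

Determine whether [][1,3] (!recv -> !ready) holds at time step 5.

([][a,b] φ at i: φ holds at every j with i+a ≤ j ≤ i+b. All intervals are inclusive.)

Yes

Check (!recv -> !ready) at every j in [6,8]:
  j=6: antecedent true; consequent true → ✓
  j=7: antecedent true; consequent true → ✓
  j=8: antecedent false → ✓
All positions satisfy it → formula holds.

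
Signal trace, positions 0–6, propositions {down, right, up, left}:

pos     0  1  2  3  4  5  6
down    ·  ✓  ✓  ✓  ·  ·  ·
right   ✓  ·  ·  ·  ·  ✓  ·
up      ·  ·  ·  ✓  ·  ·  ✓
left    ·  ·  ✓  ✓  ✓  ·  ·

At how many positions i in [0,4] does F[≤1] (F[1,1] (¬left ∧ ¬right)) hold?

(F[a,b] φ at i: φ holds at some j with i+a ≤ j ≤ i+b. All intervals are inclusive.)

Evaluate at each i in [0,4]:
  i=0: ✓ (witness j=0)
  i=1: ✗ (none in [1,2])
  i=2: ✗ (none in [2,3])
  i=3: ✗ (none in [3,4])
  i=4: ✓ (witness j=5)
Positions where it holds: {0, 4} → 2.

2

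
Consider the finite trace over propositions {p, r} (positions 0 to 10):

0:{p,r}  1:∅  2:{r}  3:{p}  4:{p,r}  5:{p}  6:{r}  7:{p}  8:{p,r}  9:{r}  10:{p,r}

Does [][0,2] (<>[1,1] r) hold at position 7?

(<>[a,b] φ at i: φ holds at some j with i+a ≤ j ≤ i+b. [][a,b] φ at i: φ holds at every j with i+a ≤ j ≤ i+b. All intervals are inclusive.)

True

Check <>[1,1] r at every j in [7,9]:
  j=7: holds (witness at 8)
  j=8: holds (witness at 9)
  j=9: holds (witness at 10)
All positions satisfy it → formula holds.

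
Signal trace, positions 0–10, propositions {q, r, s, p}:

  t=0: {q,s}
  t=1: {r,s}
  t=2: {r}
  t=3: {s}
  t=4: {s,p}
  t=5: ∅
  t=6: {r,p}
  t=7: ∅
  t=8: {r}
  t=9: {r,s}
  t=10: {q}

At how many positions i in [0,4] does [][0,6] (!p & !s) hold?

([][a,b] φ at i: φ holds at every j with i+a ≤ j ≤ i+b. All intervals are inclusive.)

0

Evaluate at each i in [0,4]:
  i=0: ✗ (fails at j=0)
  i=1: ✗ (fails at j=1)
  i=2: ✗ (fails at j=3)
  i=3: ✗ (fails at j=3)
  i=4: ✗ (fails at j=4)
Positions where it holds: {} → 0.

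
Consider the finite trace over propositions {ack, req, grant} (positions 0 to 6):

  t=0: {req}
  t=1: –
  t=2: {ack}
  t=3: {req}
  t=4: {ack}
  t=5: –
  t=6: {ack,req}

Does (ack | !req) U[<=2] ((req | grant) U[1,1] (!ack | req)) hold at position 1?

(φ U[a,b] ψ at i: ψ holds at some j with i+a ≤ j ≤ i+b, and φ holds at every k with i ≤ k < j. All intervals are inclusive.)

No

Need some j in [1,3] with ((req | grant) U[1,1] (!ack | req)), and (ack | !req) at every k in [1,j-1].
  j=1: ((req | grant) U[1,1] (!ack | req)) — fails.
  j=2: ((req | grant) U[1,1] (!ack | req)) — fails.
  j=3: ((req | grant) U[1,1] (!ack | req)) — fails.
No j in the window works → until fails.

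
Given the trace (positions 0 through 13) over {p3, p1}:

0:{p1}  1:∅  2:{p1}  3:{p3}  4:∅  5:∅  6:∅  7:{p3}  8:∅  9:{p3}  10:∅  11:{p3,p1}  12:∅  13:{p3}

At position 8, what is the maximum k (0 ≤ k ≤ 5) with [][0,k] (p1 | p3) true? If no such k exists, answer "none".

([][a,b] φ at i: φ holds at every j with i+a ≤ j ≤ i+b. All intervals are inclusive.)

none

(p1 | p3) must hold from j=8 onward; find where it first fails.
  j=8: fails → no k works.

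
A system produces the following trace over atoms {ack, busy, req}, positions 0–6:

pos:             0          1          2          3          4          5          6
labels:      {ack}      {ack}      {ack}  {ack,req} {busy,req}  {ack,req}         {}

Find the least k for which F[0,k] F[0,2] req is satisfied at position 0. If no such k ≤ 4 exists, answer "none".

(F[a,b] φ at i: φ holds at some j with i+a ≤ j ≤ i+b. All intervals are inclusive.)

1

Scan j = 0,1,… for F[0,2] req:
  j=0: fails
  j=1: holds
First hit at j=1, so smallest k = 1-0 = 1.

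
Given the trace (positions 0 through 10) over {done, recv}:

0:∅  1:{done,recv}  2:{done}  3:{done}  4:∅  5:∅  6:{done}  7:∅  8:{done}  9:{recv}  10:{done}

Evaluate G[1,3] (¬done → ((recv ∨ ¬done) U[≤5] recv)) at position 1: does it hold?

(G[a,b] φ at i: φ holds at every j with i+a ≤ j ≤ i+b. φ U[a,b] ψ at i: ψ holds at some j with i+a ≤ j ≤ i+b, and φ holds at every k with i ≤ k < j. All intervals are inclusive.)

Check (¬done → ((recv ∨ ¬done) U[≤5] recv)) at every j in [2,4]:
  j=2: antecedent false → ✓
  j=3: antecedent false → ✓
  j=4: antecedent true; consequent fails → ✗
Fails at j=4 → formula fails.

False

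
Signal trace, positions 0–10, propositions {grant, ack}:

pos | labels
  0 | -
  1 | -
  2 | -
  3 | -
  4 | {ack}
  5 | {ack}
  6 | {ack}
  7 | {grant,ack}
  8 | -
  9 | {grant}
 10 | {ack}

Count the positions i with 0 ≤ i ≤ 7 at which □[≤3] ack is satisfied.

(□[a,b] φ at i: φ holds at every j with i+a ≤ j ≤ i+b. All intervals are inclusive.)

1

Evaluate at each i in [0,7]:
  i=0: ✗ (fails at j=0)
  i=1: ✗ (fails at j=1)
  i=2: ✗ (fails at j=2)
  i=3: ✗ (fails at j=3)
  i=4: ✓ (all of [4,7])
  i=5: ✗ (fails at j=8)
  i=6: ✗ (fails at j=8)
  i=7: ✗ (fails at j=8)
Positions where it holds: {4} → 1.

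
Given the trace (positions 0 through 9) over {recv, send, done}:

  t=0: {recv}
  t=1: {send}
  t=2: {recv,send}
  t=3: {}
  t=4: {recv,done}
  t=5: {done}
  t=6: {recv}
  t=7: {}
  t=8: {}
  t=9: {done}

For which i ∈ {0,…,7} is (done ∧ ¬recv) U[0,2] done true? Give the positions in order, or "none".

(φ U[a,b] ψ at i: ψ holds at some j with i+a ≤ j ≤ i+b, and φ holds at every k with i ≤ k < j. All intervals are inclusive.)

Evaluate at each i in [0,7]:
  i=0: ✗ (no rhs in [0,2])
  i=1: ✗ (no rhs in [1,3])
  i=2: ✗ (lhs fails at k=2 before rhs at j=4)
  i=3: ✗ (lhs fails at k=3 before rhs at j=4)
  i=4: ✓ (rhs at j=4)
  i=5: ✓ (rhs at j=5)
  i=6: ✗ (no rhs in [6,8])
  i=7: ✗ (lhs fails at k=7 before rhs at j=9)

4, 5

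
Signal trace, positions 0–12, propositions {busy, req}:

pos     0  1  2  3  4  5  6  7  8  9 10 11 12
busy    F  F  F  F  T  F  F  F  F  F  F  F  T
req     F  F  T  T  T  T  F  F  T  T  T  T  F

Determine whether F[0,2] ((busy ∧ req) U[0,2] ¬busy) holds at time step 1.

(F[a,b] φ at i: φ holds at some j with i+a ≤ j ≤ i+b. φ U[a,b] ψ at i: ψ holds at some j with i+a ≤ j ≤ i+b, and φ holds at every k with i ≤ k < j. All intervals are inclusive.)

Check ((busy ∧ req) U[0,2] ¬busy) at each j in [1,3]:
  j=1: holds
  j=2: holds
  j=3: holds
Found at j=1 → formula holds.

Holds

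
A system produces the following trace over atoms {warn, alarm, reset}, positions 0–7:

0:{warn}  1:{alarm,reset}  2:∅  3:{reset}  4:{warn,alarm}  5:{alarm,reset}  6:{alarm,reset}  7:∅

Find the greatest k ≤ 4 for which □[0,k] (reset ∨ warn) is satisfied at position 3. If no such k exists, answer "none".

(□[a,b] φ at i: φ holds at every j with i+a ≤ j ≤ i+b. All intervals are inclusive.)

(reset ∨ warn) must hold from j=3 onward; find where it first fails.
  j=3: holds
  j=4: holds
  j=5: holds
  j=6: holds
  j=7: fails
Holds on [3,6], so largest k = 3.

3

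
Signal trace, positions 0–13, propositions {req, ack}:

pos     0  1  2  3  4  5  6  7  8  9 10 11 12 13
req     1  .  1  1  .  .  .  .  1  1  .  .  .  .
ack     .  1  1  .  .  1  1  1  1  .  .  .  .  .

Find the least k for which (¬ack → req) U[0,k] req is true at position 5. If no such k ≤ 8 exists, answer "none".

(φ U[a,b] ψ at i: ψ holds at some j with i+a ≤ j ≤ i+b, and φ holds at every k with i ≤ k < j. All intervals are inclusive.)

3

Need earliest j ≥ 5 with req, and (¬ack → req) at every k in [5,j-1].
  j=5: rhs fails.
  j=6: rhs fails.
  j=7: rhs fails.
  j=8: rhs holds; lhs holds on [5,7]. k = 3.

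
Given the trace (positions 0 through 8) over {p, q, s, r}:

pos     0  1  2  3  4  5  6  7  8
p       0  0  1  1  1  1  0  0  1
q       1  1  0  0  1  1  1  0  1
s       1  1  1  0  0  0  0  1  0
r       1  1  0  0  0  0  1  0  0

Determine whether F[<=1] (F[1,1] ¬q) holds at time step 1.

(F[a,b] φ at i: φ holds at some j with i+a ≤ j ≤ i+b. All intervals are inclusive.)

Yes

Check F[1,1] ¬q at each j in [1,2]:
  j=1: holds (witness at 2)
  j=2: holds (witness at 3)
Found at j=1 → formula holds.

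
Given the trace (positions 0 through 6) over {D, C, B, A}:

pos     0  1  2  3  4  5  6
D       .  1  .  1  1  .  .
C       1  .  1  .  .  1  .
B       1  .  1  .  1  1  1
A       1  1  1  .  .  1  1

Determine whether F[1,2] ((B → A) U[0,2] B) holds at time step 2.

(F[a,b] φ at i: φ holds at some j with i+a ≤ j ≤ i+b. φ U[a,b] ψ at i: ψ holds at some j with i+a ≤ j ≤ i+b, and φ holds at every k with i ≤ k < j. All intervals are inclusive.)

Check ((B → A) U[0,2] B) at each j in [3,4]:
  j=3: holds
  j=4: holds
Found at j=3 → formula holds.

Yes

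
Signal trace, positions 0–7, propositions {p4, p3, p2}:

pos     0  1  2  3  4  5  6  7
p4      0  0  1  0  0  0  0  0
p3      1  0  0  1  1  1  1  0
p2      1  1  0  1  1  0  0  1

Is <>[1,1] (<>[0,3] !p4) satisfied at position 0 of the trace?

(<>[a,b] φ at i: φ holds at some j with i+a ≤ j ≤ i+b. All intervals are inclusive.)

Check <>[0,3] !p4 at each j in [1,1]:
  j=1: holds (witness at 1)
Found at j=1 → formula holds.

Yes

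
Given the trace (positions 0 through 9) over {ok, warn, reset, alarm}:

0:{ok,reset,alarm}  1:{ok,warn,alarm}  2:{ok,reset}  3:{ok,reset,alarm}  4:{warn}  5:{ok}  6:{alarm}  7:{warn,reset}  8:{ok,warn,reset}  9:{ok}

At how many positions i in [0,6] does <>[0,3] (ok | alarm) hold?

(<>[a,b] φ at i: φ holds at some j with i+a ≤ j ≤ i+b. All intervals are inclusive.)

7

Evaluate at each i in [0,6]:
  i=0: ✓ (witness j=0)
  i=1: ✓ (witness j=1)
  i=2: ✓ (witness j=2)
  i=3: ✓ (witness j=3)
  i=4: ✓ (witness j=5)
  i=5: ✓ (witness j=5)
  i=6: ✓ (witness j=6)
Positions where it holds: {0, 1, 2, 3, 4, 5, 6} → 7.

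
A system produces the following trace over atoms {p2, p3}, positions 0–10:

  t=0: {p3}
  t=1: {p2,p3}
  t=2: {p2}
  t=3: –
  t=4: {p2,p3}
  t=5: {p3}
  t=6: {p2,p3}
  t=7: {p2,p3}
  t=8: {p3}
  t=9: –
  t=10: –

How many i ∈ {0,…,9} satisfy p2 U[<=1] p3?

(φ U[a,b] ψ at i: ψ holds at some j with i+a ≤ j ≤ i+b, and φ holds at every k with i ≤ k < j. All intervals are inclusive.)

7

Evaluate at each i in [0,9]:
  i=0: ✓ (rhs at j=0)
  i=1: ✓ (rhs at j=1)
  i=2: ✗ (no rhs in [2,3])
  i=3: ✗ (lhs fails at k=3 before rhs at j=4)
  i=4: ✓ (rhs at j=4)
  i=5: ✓ (rhs at j=5)
  i=6: ✓ (rhs at j=6)
  i=7: ✓ (rhs at j=7)
  i=8: ✓ (rhs at j=8)
  i=9: ✗ (no rhs in [9,10])
Positions where it holds: {0, 1, 4, 5, 6, 7, 8} → 7.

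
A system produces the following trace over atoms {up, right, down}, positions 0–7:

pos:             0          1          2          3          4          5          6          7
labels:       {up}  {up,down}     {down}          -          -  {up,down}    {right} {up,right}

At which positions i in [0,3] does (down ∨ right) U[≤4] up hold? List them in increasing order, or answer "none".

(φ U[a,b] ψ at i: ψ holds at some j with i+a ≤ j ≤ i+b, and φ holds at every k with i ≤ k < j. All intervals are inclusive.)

Evaluate at each i in [0,3]:
  i=0: ✓ (rhs at j=0)
  i=1: ✓ (rhs at j=1)
  i=2: ✗ (lhs fails at k=3 before rhs at j=5)
  i=3: ✗ (lhs fails at k=3 before rhs at j=5)

0, 1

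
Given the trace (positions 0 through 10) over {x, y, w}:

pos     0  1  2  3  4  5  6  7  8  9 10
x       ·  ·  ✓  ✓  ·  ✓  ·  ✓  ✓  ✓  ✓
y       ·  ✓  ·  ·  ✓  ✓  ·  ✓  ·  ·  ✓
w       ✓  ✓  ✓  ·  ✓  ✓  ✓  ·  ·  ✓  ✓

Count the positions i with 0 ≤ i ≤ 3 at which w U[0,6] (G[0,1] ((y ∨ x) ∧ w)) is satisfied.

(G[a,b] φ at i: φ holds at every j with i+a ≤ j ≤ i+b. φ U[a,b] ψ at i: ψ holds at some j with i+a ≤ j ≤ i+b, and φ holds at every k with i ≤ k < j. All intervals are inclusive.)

Evaluate at each i in [0,3]:
  i=0: ✓ (rhs at j=1; lhs holds on [0,0])
  i=1: ✓ (rhs at j=1)
  i=2: ✗ (lhs fails at k=3 before rhs at j=4)
  i=3: ✗ (lhs fails at k=3 before rhs at j=4)
Positions where it holds: {0, 1} → 2.

2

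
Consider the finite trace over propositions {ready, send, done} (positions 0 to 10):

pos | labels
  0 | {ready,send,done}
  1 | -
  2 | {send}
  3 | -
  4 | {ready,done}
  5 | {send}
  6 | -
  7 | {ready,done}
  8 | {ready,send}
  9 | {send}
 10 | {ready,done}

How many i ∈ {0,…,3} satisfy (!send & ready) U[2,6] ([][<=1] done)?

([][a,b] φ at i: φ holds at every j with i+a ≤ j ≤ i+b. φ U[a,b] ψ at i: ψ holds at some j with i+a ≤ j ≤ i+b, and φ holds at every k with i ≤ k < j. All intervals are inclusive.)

0

Evaluate at each i in [0,3]:
  i=0: ✗ (no rhs in [2,6])
  i=1: ✗ (no rhs in [3,7])
  i=2: ✗ (no rhs in [4,8])
  i=3: ✗ (no rhs in [5,9])
Positions where it holds: {} → 0.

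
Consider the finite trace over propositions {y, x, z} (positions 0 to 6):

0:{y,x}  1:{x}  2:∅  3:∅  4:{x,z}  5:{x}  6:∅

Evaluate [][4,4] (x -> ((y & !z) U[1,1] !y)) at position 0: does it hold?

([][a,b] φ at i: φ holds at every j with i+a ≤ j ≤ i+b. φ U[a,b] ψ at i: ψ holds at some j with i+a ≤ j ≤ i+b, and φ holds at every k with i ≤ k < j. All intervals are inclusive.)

False

Check (x -> ((y & !z) U[1,1] !y)) at every j in [4,4]:
  j=4: antecedent true; consequent fails → ✗
Fails at j=4 → formula fails.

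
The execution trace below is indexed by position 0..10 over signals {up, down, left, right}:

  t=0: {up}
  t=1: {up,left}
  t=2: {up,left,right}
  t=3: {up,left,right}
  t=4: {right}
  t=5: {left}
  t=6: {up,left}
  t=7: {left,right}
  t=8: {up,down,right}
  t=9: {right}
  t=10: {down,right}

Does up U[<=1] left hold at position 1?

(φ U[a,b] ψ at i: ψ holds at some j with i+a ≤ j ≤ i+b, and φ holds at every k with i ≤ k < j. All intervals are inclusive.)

True

Need some j in [1,2] with left, and up at every k in [1,j-1].
  j=1: left holds; no prefix to check → satisfied.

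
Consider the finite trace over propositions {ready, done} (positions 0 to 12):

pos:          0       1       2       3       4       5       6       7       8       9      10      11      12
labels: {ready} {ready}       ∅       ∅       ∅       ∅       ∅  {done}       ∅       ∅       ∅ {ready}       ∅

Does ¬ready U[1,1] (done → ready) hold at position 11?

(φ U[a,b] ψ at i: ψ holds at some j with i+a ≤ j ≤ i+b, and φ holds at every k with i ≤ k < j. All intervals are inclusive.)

Need some j in [12,12] with (done → ready), and ¬ready at every k in [11,j-1].
  j=12: (done → ready) holds, but ¬ready fails at k=11 → not this j.
No j in the window works → until fails.

False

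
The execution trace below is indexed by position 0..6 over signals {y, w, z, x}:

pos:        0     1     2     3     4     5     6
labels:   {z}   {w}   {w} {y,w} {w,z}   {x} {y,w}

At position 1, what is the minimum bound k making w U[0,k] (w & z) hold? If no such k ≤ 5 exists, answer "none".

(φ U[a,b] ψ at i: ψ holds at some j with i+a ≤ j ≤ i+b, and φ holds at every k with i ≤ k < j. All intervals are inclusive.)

3

Need earliest j ≥ 1 with (w & z), and w at every k in [1,j-1].
  j=1: rhs fails.
  j=2: rhs fails.
  j=3: rhs fails.
  j=4: rhs holds; lhs holds on [1,3]. k = 3.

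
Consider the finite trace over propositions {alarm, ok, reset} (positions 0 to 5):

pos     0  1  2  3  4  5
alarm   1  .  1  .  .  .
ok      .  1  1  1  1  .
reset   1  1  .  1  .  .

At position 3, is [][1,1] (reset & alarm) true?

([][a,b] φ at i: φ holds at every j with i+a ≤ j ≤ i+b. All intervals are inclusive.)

Check (reset & alarm) at every j in [4,4]:
  j=4: false
Fails at j=4 → formula fails.

No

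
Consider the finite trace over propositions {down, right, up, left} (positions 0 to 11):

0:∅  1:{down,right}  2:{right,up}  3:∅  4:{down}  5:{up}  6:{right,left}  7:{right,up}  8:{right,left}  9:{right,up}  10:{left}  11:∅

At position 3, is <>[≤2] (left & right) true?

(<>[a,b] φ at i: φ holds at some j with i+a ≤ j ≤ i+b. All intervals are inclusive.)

Check (left & right) at each j in [3,5]:
  j=3: false
  j=4: false
  j=5: false
No position in the window satisfies it → formula fails.

No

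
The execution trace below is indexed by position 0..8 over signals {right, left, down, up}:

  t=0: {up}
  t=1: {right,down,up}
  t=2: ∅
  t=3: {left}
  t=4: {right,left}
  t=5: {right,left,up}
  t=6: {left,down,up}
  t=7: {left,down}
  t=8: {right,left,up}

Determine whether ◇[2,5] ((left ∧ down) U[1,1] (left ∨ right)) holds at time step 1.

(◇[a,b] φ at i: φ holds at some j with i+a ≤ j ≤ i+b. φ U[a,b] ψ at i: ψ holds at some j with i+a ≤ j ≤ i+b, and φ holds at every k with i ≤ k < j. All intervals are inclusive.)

True

Check ((left ∧ down) U[1,1] (left ∨ right)) at each j in [3,6]:
  j=3: fails
  j=4: fails
  j=5: fails
  j=6: holds
Found at j=6 → formula holds.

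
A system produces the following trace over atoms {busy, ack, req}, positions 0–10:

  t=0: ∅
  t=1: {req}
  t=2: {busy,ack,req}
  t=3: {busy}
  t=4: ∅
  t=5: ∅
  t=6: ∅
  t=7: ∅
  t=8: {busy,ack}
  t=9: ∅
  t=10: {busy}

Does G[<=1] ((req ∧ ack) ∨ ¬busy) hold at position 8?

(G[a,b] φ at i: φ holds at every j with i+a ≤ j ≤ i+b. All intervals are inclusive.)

Check ((req ∧ ack) ∨ ¬busy) at every j in [8,9]:
  j=8: false
  j=9: true
Fails at j=8 → formula fails.

No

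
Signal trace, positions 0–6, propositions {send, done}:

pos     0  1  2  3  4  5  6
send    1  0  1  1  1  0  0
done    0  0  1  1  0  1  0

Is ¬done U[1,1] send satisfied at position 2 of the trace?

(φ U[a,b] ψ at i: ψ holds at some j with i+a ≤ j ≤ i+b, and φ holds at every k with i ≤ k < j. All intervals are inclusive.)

Need some j in [3,3] with send, and ¬done at every k in [2,j-1].
  j=3: send holds, but ¬done fails at k=2 → not this j.
No j in the window works → until fails.

Does not hold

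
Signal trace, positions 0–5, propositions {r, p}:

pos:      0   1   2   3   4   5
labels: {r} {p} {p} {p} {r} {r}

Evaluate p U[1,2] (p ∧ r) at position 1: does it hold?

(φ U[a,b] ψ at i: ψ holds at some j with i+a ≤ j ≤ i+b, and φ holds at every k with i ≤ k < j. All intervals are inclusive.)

No

Need some j in [2,3] with (p ∧ r), and p at every k in [1,j-1].
  j=2: (p ∧ r) false.
  j=3: (p ∧ r) false.
No j in the window works → until fails.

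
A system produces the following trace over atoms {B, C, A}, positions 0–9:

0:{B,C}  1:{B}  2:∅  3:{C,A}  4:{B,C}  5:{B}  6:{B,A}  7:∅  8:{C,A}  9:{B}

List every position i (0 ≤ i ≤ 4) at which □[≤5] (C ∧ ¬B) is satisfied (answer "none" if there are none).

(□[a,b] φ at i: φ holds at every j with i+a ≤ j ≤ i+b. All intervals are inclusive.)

none

Evaluate at each i in [0,4]:
  i=0: ✗ (fails at j=0)
  i=1: ✗ (fails at j=1)
  i=2: ✗ (fails at j=2)
  i=3: ✗ (fails at j=4)
  i=4: ✗ (fails at j=4)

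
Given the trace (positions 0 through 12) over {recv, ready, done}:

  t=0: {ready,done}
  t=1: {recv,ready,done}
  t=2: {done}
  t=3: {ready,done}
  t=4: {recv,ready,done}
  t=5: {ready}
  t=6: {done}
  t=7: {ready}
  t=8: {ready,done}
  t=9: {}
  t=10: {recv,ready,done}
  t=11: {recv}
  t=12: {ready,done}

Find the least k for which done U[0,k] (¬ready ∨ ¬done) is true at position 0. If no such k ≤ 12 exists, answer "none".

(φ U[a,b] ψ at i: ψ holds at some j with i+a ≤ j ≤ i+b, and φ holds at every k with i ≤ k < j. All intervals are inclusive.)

Need earliest j ≥ 0 with (¬ready ∨ ¬done), and done at every k in [0,j-1].
  j=0: rhs fails.
  j=1: rhs fails.
  j=2: rhs holds; lhs holds on [0,1]. k = 2.

2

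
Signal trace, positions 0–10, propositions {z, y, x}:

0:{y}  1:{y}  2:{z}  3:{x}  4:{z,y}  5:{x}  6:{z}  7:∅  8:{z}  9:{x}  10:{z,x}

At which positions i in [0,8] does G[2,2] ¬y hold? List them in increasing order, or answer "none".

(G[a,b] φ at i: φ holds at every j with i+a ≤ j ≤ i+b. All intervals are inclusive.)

0, 1, 3, 4, 5, 6, 7, 8

Evaluate at each i in [0,8]:
  i=0: ✓ (all of [2,2])
  i=1: ✓ (all of [3,3])
  i=2: ✗ (fails at j=4)
  i=3: ✓ (all of [5,5])
  i=4: ✓ (all of [6,6])
  i=5: ✓ (all of [7,7])
  i=6: ✓ (all of [8,8])
  i=7: ✓ (all of [9,9])
  i=8: ✓ (all of [10,10])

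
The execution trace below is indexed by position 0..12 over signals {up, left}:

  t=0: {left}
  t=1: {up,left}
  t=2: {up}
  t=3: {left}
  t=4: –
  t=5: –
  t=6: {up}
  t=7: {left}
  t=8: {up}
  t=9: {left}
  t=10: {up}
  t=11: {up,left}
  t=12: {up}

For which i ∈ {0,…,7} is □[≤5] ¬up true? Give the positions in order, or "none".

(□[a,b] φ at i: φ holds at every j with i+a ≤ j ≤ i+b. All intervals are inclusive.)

Evaluate at each i in [0,7]:
  i=0: ✗ (fails at j=1)
  i=1: ✗ (fails at j=1)
  i=2: ✗ (fails at j=2)
  i=3: ✗ (fails at j=6)
  i=4: ✗ (fails at j=6)
  i=5: ✗ (fails at j=6)
  i=6: ✗ (fails at j=6)
  i=7: ✗ (fails at j=8)

none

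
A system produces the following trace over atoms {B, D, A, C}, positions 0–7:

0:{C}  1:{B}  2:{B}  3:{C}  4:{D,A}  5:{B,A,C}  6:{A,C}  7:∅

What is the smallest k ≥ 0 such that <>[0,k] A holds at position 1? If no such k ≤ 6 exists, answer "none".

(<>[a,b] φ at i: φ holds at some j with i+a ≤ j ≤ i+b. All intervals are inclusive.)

3

Scan j = 1,2,… for A:
  j=1: fails
  j=2: fails
  j=3: fails
  j=4: holds
First hit at j=4, so smallest k = 4-1 = 3.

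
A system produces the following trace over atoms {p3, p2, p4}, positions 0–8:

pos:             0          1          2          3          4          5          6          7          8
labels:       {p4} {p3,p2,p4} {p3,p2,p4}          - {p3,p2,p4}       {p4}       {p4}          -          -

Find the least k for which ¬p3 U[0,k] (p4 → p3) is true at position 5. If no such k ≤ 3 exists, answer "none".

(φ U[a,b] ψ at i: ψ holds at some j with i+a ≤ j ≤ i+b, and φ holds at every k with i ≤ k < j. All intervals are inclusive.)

2

Need earliest j ≥ 5 with (p4 → p3), and ¬p3 at every k in [5,j-1].
  j=5: rhs fails.
  j=6: rhs fails.
  j=7: rhs holds; lhs holds on [5,6]. k = 2.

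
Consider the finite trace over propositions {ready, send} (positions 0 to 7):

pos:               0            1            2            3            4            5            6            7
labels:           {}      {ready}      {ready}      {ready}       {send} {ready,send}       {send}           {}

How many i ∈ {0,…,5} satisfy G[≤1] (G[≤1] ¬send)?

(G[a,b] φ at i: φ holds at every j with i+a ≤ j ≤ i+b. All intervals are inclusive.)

Evaluate at each i in [0,5]:
  i=0: ✓ (all of [0,1])
  i=1: ✓ (all of [1,2])
  i=2: ✗ (fails at j=3)
  i=3: ✗ (fails at j=3)
  i=4: ✗ (fails at j=4)
  i=5: ✗ (fails at j=5)
Positions where it holds: {0, 1} → 2.

2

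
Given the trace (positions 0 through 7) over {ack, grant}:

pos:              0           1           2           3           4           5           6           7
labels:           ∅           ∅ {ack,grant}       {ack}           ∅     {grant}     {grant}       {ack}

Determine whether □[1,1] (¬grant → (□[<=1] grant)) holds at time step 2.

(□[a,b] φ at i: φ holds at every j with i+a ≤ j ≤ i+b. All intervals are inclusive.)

Does not hold

Check (¬grant → (□[<=1] grant)) at every j in [3,3]:
  j=3: antecedent true; consequent fails at 3 → ✗
Fails at j=3 → formula fails.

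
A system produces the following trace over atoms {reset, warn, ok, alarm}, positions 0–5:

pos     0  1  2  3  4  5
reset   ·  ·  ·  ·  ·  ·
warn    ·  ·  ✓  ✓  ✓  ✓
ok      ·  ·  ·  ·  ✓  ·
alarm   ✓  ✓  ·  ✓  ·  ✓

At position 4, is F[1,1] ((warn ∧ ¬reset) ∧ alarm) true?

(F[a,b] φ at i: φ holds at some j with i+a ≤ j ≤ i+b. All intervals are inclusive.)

Check ((warn ∧ ¬reset) ∧ alarm) at each j in [5,5]:
  j=5: true
Found at j=5 → formula holds.

Yes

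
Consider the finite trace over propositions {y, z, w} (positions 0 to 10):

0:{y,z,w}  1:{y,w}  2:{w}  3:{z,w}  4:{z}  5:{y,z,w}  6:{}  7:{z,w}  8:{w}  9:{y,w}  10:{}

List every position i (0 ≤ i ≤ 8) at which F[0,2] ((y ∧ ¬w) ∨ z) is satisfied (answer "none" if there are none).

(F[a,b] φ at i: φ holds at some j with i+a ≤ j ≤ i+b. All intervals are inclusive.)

Evaluate at each i in [0,8]:
  i=0: ✓ (witness j=0)
  i=1: ✓ (witness j=3)
  i=2: ✓ (witness j=3)
  i=3: ✓ (witness j=3)
  i=4: ✓ (witness j=4)
  i=5: ✓ (witness j=5)
  i=6: ✓ (witness j=7)
  i=7: ✓ (witness j=7)
  i=8: ✗ (none in [8,10])

0, 1, 2, 3, 4, 5, 6, 7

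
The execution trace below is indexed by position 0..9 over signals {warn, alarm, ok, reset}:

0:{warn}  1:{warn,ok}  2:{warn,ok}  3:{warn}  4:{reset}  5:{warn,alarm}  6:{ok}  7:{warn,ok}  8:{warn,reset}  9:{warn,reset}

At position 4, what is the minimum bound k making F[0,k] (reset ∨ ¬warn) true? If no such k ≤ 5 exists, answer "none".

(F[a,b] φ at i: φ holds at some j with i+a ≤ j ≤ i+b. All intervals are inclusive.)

Scan j = 4,5,… for (reset ∨ ¬warn):
  j=4: holds
First hit at j=4, so smallest k = 4-4 = 0.

0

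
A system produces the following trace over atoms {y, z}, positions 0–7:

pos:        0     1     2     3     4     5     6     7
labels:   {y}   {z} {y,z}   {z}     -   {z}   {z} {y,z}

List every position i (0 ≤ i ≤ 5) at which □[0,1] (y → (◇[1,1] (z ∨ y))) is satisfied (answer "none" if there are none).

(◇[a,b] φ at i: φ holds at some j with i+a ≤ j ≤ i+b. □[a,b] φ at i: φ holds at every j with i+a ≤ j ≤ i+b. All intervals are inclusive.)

0, 1, 2, 3, 4, 5

Evaluate at each i in [0,5]:
  i=0: ✓ (all of [0,1])
  i=1: ✓ (all of [1,2])
  i=2: ✓ (all of [2,3])
  i=3: ✓ (all of [3,4])
  i=4: ✓ (all of [4,5])
  i=5: ✓ (all of [5,6])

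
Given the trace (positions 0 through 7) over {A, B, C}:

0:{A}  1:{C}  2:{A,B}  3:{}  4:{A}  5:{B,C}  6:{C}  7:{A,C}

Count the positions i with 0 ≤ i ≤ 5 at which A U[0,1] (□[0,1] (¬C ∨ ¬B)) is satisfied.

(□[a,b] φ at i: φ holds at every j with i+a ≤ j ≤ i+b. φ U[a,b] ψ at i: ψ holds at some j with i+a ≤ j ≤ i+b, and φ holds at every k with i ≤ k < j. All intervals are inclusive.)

4

Evaluate at each i in [0,5]:
  i=0: ✓ (rhs at j=0)
  i=1: ✓ (rhs at j=1)
  i=2: ✓ (rhs at j=2)
  i=3: ✓ (rhs at j=3)
  i=4: ✗ (no rhs in [4,5])
  i=5: ✗ (lhs fails at k=5 before rhs at j=6)
Positions where it holds: {0, 1, 2, 3} → 4.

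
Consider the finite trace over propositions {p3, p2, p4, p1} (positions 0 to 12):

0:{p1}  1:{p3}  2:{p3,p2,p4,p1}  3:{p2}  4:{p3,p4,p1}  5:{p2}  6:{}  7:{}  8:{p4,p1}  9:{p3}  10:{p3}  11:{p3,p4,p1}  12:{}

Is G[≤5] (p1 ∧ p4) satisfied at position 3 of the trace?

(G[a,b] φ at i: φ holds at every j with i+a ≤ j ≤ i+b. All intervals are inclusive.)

Does not hold

Check (p1 ∧ p4) at every j in [3,8]:
  j=3: false
  j=4: true
  j=5: false
  j=6: false
  j=7: false
  j=8: true
Fails at j=3 → formula fails.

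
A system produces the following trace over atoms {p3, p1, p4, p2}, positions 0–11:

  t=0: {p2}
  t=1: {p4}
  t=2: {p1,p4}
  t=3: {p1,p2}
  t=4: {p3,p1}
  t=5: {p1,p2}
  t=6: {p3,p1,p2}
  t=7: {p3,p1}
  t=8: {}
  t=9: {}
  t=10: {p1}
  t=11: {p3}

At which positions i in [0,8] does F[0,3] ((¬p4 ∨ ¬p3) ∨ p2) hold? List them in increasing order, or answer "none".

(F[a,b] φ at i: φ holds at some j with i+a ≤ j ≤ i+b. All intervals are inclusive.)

Evaluate at each i in [0,8]:
  i=0: ✓ (witness j=0)
  i=1: ✓ (witness j=1)
  i=2: ✓ (witness j=2)
  i=3: ✓ (witness j=3)
  i=4: ✓ (witness j=4)
  i=5: ✓ (witness j=5)
  i=6: ✓ (witness j=6)
  i=7: ✓ (witness j=7)
  i=8: ✓ (witness j=8)

0, 1, 2, 3, 4, 5, 6, 7, 8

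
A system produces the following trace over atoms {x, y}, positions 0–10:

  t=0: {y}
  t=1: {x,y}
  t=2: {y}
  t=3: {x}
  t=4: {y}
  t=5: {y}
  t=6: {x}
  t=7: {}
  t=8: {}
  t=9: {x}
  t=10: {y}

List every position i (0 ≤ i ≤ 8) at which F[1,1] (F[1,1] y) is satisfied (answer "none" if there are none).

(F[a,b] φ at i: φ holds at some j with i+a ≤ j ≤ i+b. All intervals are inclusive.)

0, 2, 3, 8

Evaluate at each i in [0,8]:
  i=0: ✓ (witness j=1)
  i=1: ✗ (none in [2,2])
  i=2: ✓ (witness j=3)
  i=3: ✓ (witness j=4)
  i=4: ✗ (none in [5,5])
  i=5: ✗ (none in [6,6])
  i=6: ✗ (none in [7,7])
  i=7: ✗ (none in [8,8])
  i=8: ✓ (witness j=9)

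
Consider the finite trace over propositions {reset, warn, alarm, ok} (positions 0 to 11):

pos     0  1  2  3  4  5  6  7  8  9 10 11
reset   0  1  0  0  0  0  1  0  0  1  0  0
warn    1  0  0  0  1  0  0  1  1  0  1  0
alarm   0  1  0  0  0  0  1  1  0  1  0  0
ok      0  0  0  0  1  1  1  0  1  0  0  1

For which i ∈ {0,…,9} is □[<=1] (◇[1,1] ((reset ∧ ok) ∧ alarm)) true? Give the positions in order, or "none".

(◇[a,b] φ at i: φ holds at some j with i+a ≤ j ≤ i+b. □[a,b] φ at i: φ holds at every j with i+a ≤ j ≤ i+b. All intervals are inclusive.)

none

Evaluate at each i in [0,9]:
  i=0: ✗ (fails at j=0)
  i=1: ✗ (fails at j=1)
  i=2: ✗ (fails at j=2)
  i=3: ✗ (fails at j=3)
  i=4: ✗ (fails at j=4)
  i=5: ✗ (fails at j=6)
  i=6: ✗ (fails at j=6)
  i=7: ✗ (fails at j=7)
  i=8: ✗ (fails at j=8)
  i=9: ✗ (fails at j=9)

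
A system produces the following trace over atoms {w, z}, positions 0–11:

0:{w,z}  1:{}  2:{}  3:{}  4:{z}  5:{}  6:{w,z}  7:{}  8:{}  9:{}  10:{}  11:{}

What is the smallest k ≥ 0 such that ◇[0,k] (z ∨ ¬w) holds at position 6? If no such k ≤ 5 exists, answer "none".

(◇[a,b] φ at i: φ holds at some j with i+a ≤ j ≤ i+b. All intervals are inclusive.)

Scan j = 6,7,… for (z ∨ ¬w):
  j=6: holds
First hit at j=6, so smallest k = 6-6 = 0.

0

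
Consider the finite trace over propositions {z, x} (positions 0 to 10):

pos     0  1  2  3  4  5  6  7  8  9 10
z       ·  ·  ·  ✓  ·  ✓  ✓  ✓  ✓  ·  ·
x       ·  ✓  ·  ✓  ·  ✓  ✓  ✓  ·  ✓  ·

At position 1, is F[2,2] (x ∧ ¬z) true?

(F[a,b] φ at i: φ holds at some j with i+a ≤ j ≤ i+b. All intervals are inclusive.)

False

Check (x ∧ ¬z) at each j in [3,3]:
  j=3: false
No position in the window satisfies it → formula fails.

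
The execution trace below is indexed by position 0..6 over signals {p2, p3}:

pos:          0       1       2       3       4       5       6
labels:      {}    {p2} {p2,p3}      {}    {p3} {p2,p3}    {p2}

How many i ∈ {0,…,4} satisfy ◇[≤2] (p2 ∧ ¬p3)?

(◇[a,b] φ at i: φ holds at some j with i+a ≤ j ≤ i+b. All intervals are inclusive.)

Evaluate at each i in [0,4]:
  i=0: ✓ (witness j=1)
  i=1: ✓ (witness j=1)
  i=2: ✗ (none in [2,4])
  i=3: ✗ (none in [3,5])
  i=4: ✓ (witness j=6)
Positions where it holds: {0, 1, 4} → 3.

3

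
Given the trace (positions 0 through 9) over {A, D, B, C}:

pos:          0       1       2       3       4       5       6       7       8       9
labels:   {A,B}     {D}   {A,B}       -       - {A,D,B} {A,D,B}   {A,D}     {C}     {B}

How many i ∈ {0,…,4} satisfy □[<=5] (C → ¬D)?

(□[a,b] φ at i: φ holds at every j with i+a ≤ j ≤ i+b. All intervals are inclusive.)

5

Evaluate at each i in [0,4]:
  i=0: ✓ (all of [0,5])
  i=1: ✓ (all of [1,6])
  i=2: ✓ (all of [2,7])
  i=3: ✓ (all of [3,8])
  i=4: ✓ (all of [4,9])
Positions where it holds: {0, 1, 2, 3, 4} → 5.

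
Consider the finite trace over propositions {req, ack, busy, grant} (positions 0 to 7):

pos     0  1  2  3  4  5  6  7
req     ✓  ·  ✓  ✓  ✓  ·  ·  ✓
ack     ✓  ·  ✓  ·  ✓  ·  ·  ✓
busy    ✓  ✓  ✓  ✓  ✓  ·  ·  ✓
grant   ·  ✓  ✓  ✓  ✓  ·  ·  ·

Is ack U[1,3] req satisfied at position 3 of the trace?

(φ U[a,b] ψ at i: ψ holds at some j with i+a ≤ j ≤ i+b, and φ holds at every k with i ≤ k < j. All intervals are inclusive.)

Need some j in [4,6] with req, and ack at every k in [3,j-1].
  j=4: req holds, but ack fails at k=3 → not this j.
  j=5: req false.
  j=6: req false.
No j in the window works → until fails.

No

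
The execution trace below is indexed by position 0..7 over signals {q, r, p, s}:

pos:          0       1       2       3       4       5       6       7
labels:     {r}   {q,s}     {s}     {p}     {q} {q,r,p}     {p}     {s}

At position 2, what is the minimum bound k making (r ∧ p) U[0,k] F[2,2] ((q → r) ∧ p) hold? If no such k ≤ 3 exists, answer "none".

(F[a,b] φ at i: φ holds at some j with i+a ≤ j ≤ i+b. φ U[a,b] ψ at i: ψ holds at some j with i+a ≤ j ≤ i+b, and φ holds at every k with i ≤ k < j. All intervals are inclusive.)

none

Need earliest j ≥ 2 with F[2,2] ((q → r) ∧ p), and (r ∧ p) at every k in [2,j-1].
  j=2: rhs fails.
  j=3: rhs holds but lhs fails at k=2.
  j=4: rhs holds but lhs fails at k=2.
  j=5: rhs fails.
No witness within the range → none.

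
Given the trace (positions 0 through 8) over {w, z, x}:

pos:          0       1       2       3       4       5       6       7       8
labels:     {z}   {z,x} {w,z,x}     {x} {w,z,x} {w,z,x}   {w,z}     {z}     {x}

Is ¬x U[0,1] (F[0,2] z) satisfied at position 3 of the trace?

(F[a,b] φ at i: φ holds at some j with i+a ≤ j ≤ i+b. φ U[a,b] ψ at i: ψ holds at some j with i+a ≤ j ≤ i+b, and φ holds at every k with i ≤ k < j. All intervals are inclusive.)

True

Need some j in [3,4] with F[0,2] z, and ¬x at every k in [3,j-1].
  j=3: F[0,2] z holds; no prefix to check → satisfied.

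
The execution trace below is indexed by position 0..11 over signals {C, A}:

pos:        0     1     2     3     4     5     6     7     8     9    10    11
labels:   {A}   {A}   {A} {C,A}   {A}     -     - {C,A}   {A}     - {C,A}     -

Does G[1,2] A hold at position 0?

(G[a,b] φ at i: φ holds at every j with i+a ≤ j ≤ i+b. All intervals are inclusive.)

True

Check A at every j in [1,2]:
  j=1: true
  j=2: true
All positions satisfy it → formula holds.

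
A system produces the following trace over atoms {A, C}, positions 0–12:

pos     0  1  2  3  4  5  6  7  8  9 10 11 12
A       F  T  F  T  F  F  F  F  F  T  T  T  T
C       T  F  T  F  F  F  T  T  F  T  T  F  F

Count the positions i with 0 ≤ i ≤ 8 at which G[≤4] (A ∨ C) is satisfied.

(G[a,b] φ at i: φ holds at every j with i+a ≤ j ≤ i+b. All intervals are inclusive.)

0

Evaluate at each i in [0,8]:
  i=0: ✗ (fails at j=4)
  i=1: ✗ (fails at j=4)
  i=2: ✗ (fails at j=4)
  i=3: ✗ (fails at j=4)
  i=4: ✗ (fails at j=4)
  i=5: ✗ (fails at j=5)
  i=6: ✗ (fails at j=8)
  i=7: ✗ (fails at j=8)
  i=8: ✗ (fails at j=8)
Positions where it holds: {} → 0.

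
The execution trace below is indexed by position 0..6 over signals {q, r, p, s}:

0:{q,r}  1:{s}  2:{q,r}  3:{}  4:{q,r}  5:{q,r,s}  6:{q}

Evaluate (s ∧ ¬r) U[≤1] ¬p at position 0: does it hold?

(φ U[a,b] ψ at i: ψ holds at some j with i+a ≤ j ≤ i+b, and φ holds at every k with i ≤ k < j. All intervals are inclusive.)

Yes

Need some j in [0,1] with ¬p, and (s ∧ ¬r) at every k in [0,j-1].
  j=0: ¬p holds; no prefix to check → satisfied.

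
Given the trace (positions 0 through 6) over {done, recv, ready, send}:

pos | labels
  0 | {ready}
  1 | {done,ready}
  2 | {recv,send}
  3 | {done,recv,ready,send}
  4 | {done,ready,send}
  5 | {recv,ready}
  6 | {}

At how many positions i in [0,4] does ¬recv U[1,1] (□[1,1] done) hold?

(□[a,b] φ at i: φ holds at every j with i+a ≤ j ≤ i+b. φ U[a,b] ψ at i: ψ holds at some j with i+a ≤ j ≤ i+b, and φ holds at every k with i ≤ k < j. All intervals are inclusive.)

Evaluate at each i in [0,4]:
  i=0: ✗ (no rhs in [1,1])
  i=1: ✓ (rhs at j=2; lhs holds on [1,1])
  i=2: ✗ (lhs fails at k=2 before rhs at j=3)
  i=3: ✗ (no rhs in [4,4])
  i=4: ✗ (no rhs in [5,5])
Positions where it holds: {1} → 1.

1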